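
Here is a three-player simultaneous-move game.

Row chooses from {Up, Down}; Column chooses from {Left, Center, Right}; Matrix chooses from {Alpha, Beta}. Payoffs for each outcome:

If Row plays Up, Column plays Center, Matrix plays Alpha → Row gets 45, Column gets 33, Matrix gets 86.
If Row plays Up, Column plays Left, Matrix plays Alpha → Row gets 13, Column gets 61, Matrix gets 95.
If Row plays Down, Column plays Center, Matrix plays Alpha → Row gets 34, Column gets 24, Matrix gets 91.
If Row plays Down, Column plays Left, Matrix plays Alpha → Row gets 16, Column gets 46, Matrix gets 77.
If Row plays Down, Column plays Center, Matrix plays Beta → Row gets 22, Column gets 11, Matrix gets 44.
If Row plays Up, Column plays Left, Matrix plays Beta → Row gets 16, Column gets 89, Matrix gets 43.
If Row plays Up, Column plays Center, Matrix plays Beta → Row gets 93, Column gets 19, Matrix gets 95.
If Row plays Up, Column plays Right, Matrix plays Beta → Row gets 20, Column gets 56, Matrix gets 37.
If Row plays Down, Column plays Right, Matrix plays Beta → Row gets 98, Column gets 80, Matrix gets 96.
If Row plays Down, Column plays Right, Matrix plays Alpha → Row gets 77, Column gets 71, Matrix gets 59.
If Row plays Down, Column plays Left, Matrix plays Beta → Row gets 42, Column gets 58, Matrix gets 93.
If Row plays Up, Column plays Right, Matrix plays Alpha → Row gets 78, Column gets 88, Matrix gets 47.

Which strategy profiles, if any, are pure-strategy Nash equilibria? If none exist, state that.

(Up, Left, Alpha): Row can switch to Down (13 → 16). Not NE.
(Up, Left, Beta): Row can switch to Down (16 → 42). Not NE.
(Up, Center, Alpha): Column can switch to Left (33 → 61). Not NE.
(Up, Center, Beta): Column can switch to Left (19 → 89). Not NE.
(Up, Right, Alpha): Row gets 78, best alternative 77; Column gets 88, best alternative 61; Matrix gets 47, best alternative 37. No profitable deviation — NE.
(Up, Right, Beta): Row can switch to Down (20 → 98). Not NE.
(Down, Left, Alpha): Column can switch to Right (46 → 71). Not NE.
(Down, Left, Beta): Column can switch to Right (58 → 80). Not NE.
(Down, Center, Alpha): Row can switch to Up (34 → 45). Not NE.
(Down, Right, Beta): Row gets 98, best alternative 20; Column gets 80, best alternative 58; Matrix gets 96, best alternative 59. No profitable deviation — NE.
(The remaining 2 profiles each have a profitable deviation by the same check.)

The pure Nash equilibria are (Up, Right, Alpha), (Down, Right, Beta).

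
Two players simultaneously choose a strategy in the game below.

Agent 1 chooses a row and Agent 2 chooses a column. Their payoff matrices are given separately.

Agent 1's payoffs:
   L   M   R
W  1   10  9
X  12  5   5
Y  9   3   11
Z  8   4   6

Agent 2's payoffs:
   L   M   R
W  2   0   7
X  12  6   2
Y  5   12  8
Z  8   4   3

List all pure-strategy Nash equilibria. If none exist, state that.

(W, L): Agent 1 can switch to X (1 → 12). Not NE.
(W, M): Agent 2 can switch to L (0 → 2). Not NE.
(W, R): Agent 1 can switch to Y (9 → 11). Not NE.
(X, L): Agent 1 gets 12, best alternative 9; Agent 2 gets 12, best alternative 6. No profitable deviation — NE.
(X, M): Agent 1 can switch to W (5 → 10). Not NE.
(X, R): Agent 1 can switch to W (5 → 9). Not NE.
(Y, L): Agent 1 can switch to X (9 → 12). Not NE.
(Y, M): Agent 1 can switch to W (3 → 10). Not NE.
(Y, R): Agent 2 can switch to M (8 → 12). Not NE.
(Z, L): Agent 1 can switch to X (8 → 12). Not NE.
(Z, M): Agent 1 can switch to W (4 → 10). Not NE.
(The remaining 1 profile has a profitable deviation by the same check.)

(X, L)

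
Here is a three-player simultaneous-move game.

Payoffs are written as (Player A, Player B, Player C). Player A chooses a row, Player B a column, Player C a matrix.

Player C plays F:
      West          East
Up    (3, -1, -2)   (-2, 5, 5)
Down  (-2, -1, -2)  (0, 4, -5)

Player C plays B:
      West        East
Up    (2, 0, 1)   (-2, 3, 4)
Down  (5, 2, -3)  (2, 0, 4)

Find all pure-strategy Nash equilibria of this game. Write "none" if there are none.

Player A against (West, F): payoffs 3, -2 → best response Up.
Player A against (West, B): payoffs 2, 5 → best response Down.
Player A against (East, F): payoffs -2, 0 → best response Down.
Player A against (East, B): payoffs -2, 2 → best response Down.
Player B against (Up, F): payoffs -1, 5 → best response East.
Player B against (Up, B): payoffs 0, 3 → best response East.
Player B against (Down, F): payoffs -1, 4 → best response East.
Player B against (Down, B): payoffs 2, 0 → best response West.
Player C against (Up, West): payoffs -2, 1 → best response B.
Player C against (Up, East): payoffs 5, 4 → best response F.
Player C against (Down, West): payoffs -2, -3 → best response F.
Player C against (Down, East): payoffs -5, 4 → best response B.
No profile is a mutual best response for all players.

There is no pure-strategy Nash equilibrium.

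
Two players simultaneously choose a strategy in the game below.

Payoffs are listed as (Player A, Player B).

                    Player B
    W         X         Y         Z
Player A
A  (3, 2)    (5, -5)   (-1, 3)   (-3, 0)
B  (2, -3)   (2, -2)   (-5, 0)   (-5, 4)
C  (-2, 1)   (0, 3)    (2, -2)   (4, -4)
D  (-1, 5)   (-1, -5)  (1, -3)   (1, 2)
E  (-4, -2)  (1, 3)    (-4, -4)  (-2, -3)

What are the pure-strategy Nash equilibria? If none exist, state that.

Mark each player's best response to every combination of opponents' strategies; a profile where every player is best-responding is a pure Nash equilibrium.
Player A against W: payoffs 3, 2, -2, -1, -4 → best response A.
Player A against X: payoffs 5, 2, 0, -1, 1 → best response A.
Player A against Y: payoffs -1, -5, 2, 1, -4 → best response C.
Player A against Z: payoffs -3, -5, 4, 1, -2 → best response C.
Player B against A: payoffs 2, -5, 3, 0 → best response Y.
Player B against B: payoffs -3, -2, 0, 4 → best response Z.
Player B against C: payoffs 1, 3, -2, -4 → best response X.
Player B against D: payoffs 5, -5, -3, 2 → best response W.
Player B against E: payoffs -2, 3, -4, -3 → best response X.
No profile is a mutual best response for all players.

none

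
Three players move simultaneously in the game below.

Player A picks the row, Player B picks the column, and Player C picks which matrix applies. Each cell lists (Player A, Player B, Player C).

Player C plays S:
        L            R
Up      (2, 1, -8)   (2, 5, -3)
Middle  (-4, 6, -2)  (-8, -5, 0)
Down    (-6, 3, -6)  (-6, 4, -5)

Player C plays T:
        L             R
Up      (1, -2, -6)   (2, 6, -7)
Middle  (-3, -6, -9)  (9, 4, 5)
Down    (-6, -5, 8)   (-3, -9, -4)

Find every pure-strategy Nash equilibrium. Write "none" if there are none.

(Up, R, S); (Middle, R, T)

Player A against (L, S): payoffs 2, -4, -6 → best response Up.
Player A against (L, T): payoffs 1, -3, -6 → best response Up.
Player A against (R, S): payoffs 2, -8, -6 → best response Up.
Player A against (R, T): payoffs 2, 9, -3 → best response Middle.
Player B against (Up, S): payoffs 1, 5 → best response R.
Player B against (Up, T): payoffs -2, 6 → best response R.
Player B against (Middle, S): payoffs 6, -5 → best response L.
Player B against (Middle, T): payoffs -6, 4 → best response R.
Player B against (Down, S): payoffs 3, 4 → best response R.
Player B against (Down, T): payoffs -5, -9 → best response L.
Player C against (Up, L): payoffs -8, -6 → best response T.
Player C against (Up, R): payoffs -3, -7 → best response S.
Player C against (Middle, L): payoffs -2, -9 → best response S.
Player C against (Middle, R): payoffs 0, 5 → best response T.
Player C against (Down, L): payoffs -6, 8 → best response T.
Player C against (Down, R): payoffs -5, -4 → best response T.
Mutual best responses: (Up, R, S); (Middle, R, T).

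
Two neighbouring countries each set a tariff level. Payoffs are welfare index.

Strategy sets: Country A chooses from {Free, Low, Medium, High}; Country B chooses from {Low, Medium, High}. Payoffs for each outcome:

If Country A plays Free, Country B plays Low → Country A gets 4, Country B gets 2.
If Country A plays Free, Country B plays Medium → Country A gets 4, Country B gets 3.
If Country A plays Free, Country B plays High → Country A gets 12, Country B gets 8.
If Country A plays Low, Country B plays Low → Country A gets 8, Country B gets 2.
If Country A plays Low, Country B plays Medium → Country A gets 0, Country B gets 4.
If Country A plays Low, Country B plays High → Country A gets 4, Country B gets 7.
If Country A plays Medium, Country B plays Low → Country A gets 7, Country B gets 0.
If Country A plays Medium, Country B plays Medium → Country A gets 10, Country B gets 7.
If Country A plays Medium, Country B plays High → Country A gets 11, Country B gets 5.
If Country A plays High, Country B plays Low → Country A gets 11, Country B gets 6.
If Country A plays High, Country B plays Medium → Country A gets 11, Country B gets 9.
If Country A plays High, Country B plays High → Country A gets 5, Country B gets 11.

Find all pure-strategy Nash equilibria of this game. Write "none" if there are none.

The unique pure-strategy Nash equilibrium is (Free, High).

Country A against Low: payoffs 4, 8, 7, 11 → best response High.
Country A against Medium: payoffs 4, 0, 10, 11 → best response High.
Country A against High: payoffs 12, 4, 11, 5 → best response Free.
Country B against Free: payoffs 2, 3, 8 → best response High.
Country B against Low: payoffs 2, 4, 7 → best response High.
Country B against Medium: payoffs 0, 7, 5 → best response Medium.
Country B against High: payoffs 6, 9, 11 → best response High.
Mutual best responses: (Free, High).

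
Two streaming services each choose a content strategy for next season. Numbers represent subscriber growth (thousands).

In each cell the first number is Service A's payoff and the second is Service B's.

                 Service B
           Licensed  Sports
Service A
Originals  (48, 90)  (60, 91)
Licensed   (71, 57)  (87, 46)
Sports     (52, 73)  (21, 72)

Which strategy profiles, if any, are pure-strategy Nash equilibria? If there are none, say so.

(Originals, Licensed): Service A can switch to Licensed (48 → 71). Not NE.
(Originals, Sports): Service A can switch to Licensed (60 → 87). Not NE.
(Licensed, Licensed): Service A gets 71, best alternative 52; Service B gets 57, best alternative 46. No profitable deviation — NE.
(Licensed, Sports): Service B can switch to Licensed (46 → 57). Not NE.
(Sports, Licensed): Service A can switch to Licensed (52 → 71). Not NE.
(Sports, Sports): Service A can switch to Originals (21 → 60). Not NE.

(Licensed, Licensed)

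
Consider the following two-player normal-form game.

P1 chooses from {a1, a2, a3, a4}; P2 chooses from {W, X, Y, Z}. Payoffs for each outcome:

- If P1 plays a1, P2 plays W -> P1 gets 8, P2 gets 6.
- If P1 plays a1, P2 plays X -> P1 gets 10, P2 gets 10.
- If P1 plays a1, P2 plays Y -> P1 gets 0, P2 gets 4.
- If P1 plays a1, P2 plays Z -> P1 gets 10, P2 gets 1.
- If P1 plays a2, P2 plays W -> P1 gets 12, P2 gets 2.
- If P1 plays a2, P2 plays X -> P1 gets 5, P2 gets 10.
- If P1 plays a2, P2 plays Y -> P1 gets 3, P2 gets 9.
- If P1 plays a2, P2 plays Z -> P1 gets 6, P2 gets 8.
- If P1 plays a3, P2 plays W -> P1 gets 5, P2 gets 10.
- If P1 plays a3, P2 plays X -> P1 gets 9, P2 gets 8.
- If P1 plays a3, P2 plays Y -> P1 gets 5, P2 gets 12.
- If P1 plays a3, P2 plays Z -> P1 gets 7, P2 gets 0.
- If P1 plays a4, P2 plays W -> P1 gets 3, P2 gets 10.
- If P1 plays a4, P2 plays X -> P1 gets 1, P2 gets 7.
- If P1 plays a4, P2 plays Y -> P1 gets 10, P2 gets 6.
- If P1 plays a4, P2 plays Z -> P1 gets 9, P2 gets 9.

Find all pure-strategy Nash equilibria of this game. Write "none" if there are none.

Pure NE: (a1, X)

P1 against W: payoffs 8, 12, 5, 3 → best response a2.
P1 against X: payoffs 10, 5, 9, 1 → best response a1.
P1 against Y: payoffs 0, 3, 5, 10 → best response a4.
P1 against Z: payoffs 10, 6, 7, 9 → best response a1.
P2 against a1: payoffs 6, 10, 4, 1 → best response X.
P2 against a2: payoffs 2, 10, 9, 8 → best response X.
P2 against a3: payoffs 10, 8, 12, 0 → best response Y.
P2 against a4: payoffs 10, 7, 6, 9 → best response W.
Mutual best responses: (a1, X).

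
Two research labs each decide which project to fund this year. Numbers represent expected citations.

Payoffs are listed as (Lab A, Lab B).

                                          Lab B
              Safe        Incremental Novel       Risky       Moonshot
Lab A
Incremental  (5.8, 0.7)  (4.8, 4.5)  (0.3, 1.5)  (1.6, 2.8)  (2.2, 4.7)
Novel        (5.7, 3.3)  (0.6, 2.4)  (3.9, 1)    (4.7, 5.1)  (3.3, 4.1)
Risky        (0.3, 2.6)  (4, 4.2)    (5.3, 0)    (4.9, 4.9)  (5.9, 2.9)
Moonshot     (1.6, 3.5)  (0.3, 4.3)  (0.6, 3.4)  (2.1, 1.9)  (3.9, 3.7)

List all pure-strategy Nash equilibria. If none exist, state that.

For each player, find the best response to each opponent profile; mutual best responses are the pure NE.
Lab A against Safe: payoffs 5.8, 5.7, 0.3, 1.6 → best response Incremental.
Lab A against Incremental: payoffs 4.8, 0.6, 4, 0.3 → best response Incremental.
Lab A against Novel: payoffs 0.3, 3.9, 5.3, 0.6 → best response Risky.
Lab A against Risky: payoffs 1.6, 4.7, 4.9, 2.1 → best response Risky.
Lab A against Moonshot: payoffs 2.2, 3.3, 5.9, 3.9 → best response Risky.
Lab B against Incremental: payoffs 0.7, 4.5, 1.5, 2.8, 4.7 → best response Moonshot.
Lab B against Novel: payoffs 3.3, 2.4, 1, 5.1, 4.1 → best response Risky.
Lab B against Risky: payoffs 2.6, 4.2, 0, 4.9, 2.9 → best response Risky.
Lab B against Moonshot: payoffs 3.5, 4.3, 3.4, 1.9, 3.7 → best response Incremental.
Mutual best responses: (Risky, Risky).

The unique pure-strategy Nash equilibrium is (Risky, Risky).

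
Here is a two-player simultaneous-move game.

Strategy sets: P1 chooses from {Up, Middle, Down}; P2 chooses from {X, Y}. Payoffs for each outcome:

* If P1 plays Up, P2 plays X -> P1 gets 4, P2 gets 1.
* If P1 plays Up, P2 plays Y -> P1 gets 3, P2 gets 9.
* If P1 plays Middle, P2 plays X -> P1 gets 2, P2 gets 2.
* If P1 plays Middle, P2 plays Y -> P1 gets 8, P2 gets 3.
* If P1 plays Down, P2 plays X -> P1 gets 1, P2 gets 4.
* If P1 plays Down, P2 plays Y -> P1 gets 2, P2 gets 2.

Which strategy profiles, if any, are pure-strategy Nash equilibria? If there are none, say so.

(Middle, Y)

(Up, X): P2 can switch to Y (1 → 9). Not NE.
(Up, Y): P1 can switch to Middle (3 → 8). Not NE.
(Middle, X): P1 can switch to Up (2 → 4). Not NE.
(Middle, Y): P1 gets 8, best alternative 3; P2 gets 3, best alternative 2. No profitable deviation — NE.
(Down, X): P1 can switch to Up (1 → 4). Not NE.
(Down, Y): P1 can switch to Up (2 → 3). Not NE.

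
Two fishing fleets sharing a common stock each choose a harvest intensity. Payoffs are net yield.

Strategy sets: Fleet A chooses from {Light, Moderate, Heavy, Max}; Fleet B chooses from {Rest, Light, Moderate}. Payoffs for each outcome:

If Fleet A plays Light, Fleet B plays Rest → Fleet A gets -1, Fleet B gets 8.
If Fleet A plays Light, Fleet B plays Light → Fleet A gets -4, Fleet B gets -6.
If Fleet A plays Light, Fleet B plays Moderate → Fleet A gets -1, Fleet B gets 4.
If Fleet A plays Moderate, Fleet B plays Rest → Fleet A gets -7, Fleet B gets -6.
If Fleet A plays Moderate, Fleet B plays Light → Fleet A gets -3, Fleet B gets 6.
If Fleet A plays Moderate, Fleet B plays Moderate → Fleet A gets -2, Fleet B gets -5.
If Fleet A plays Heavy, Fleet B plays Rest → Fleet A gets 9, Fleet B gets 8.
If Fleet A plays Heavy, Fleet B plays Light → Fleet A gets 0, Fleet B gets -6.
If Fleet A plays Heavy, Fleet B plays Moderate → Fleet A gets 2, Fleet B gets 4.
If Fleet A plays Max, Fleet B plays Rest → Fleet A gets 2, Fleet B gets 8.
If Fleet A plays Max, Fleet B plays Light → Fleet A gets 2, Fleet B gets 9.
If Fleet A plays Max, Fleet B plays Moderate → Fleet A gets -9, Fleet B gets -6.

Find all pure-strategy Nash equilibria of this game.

(Heavy, Rest) and (Max, Light)

Check each profile: it is a Nash equilibrium iff no player can strictly gain by switching unilaterally.
(Light, Rest): Fleet A can switch to Heavy (-1 → 9). Not NE.
(Light, Light): Fleet A can switch to Moderate (-4 → -3). Not NE.
(Light, Moderate): Fleet A can switch to Heavy (-1 → 2). Not NE.
(Moderate, Rest): Fleet A can switch to Light (-7 → -1). Not NE.
(Moderate, Light): Fleet A can switch to Heavy (-3 → 0). Not NE.
(Moderate, Moderate): Fleet A can switch to Light (-2 → -1). Not NE.
(Heavy, Rest): Fleet A gets 9, best alternative 2; Fleet B gets 8, best alternative 4. No profitable deviation — NE.
(Heavy, Light): Fleet A can switch to Max (0 → 2). Not NE.
(Heavy, Moderate): Fleet B can switch to Rest (4 → 8). Not NE.
(Max, Rest): Fleet A can switch to Heavy (2 → 9). Not NE.
(Max, Light): Fleet A gets 2, best alternative 0; Fleet B gets 9, best alternative 8. No profitable deviation — NE.
(Max, Moderate): Fleet A can switch to Light (-9 → -1). Not NE.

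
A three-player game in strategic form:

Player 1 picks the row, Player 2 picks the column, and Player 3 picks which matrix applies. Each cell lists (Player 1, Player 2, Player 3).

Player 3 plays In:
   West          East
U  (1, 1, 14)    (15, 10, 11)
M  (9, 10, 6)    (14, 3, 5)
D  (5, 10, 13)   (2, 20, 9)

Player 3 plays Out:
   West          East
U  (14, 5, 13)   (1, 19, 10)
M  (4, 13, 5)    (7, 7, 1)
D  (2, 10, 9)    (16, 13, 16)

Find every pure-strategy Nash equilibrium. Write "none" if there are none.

For each strategy profile, look for a profitable unilateral deviation.
(U, West, In): Player 1 can switch to M (1 → 9). Not NE.
(U, West, Out): Player 2 can switch to East (5 → 19). Not NE.
(U, East, In): Player 1 gets 15, best alternative 14; Player 2 gets 10, best alternative 1; Player 3 gets 11, best alternative 10. No profitable deviation — NE.
(U, East, Out): Player 1 can switch to M (1 → 7). Not NE.
(M, West, In): Player 1 gets 9, best alternative 5; Player 2 gets 10, best alternative 3; Player 3 gets 6, best alternative 5. No profitable deviation — NE.
(M, West, Out): Player 1 can switch to U (4 → 14). Not NE.
(M, East, In): Player 1 can switch to U (14 → 15). Not NE.
(M, East, Out): Player 1 can switch to D (7 → 16). Not NE.
(D, West, In): Player 1 can switch to M (5 → 9). Not NE.
(D, West, Out): Player 1 can switch to U (2 → 14). Not NE.
(D, East, Out): Player 1 gets 16, best alternative 7; Player 2 gets 13, best alternative 10; Player 3 gets 16, best alternative 9. No profitable deviation — NE.
(The remaining 1 profile has a profitable deviation by the same check.)

(U, East, In) and (M, West, In) and (D, East, Out)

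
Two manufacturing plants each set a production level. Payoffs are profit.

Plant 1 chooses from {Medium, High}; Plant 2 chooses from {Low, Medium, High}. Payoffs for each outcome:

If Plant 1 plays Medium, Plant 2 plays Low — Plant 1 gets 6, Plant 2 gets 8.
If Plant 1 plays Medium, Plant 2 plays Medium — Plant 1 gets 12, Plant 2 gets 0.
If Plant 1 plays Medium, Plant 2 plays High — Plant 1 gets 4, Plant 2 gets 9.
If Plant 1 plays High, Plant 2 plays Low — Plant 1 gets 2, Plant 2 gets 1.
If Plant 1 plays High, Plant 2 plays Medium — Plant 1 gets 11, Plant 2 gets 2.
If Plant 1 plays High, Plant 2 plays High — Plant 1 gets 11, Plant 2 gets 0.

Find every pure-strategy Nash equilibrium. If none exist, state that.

There is no pure-strategy Nash equilibrium.

Plant 1 against Low: payoffs 6, 2 → best response Medium.
Plant 1 against Medium: payoffs 12, 11 → best response Medium.
Plant 1 against High: payoffs 4, 11 → best response High.
Plant 2 against Medium: payoffs 8, 0, 9 → best response High.
Plant 2 against High: payoffs 1, 2, 0 → best response Medium.
No profile is a mutual best response for all players.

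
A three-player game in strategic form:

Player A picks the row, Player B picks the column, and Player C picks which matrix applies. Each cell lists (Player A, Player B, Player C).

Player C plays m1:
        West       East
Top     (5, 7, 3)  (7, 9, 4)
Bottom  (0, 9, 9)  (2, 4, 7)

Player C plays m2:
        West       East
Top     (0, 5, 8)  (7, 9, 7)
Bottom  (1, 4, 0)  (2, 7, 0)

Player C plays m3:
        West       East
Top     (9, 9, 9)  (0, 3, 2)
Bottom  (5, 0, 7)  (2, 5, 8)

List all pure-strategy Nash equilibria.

For each strategy profile, look for a profitable unilateral deviation.
(Top, West, m1): Player B can switch to East (7 → 9). Not NE.
(Top, West, m2): Player A can switch to Bottom (0 → 1). Not NE.
(Top, West, m3): Player A gets 9, best alternative 5; Player B gets 9, best alternative 3; Player C gets 9, best alternative 8. No profitable deviation — NE.
(Top, East, m1): Player C can switch to m2 (4 → 7). Not NE.
(Top, East, m2): Player A gets 7, best alternative 2; Player B gets 9, best alternative 5; Player C gets 7, best alternative 4. No profitable deviation — NE.
(Top, East, m3): Player A can switch to Bottom (0 → 2). Not NE.
(Bottom, West, m1): Player A can switch to Top (0 → 5). Not NE.
(Bottom, West, m2): Player B can switch to East (4 → 7). Not NE.
(Bottom, West, m3): Player A can switch to Top (5 → 9). Not NE.
(Bottom, East, m1): Player A can switch to Top (2 → 7). Not NE.
(Bottom, East, m3): Player A gets 2, best alternative 0; Player B gets 5, best alternative 0; Player C gets 8, best alternative 7. No profitable deviation — NE.
(The remaining 1 profile has a profitable deviation by the same check.)

Pure-strategy Nash equilibria: (Top, West, m3) and (Top, East, m2) and (Bottom, East, m3)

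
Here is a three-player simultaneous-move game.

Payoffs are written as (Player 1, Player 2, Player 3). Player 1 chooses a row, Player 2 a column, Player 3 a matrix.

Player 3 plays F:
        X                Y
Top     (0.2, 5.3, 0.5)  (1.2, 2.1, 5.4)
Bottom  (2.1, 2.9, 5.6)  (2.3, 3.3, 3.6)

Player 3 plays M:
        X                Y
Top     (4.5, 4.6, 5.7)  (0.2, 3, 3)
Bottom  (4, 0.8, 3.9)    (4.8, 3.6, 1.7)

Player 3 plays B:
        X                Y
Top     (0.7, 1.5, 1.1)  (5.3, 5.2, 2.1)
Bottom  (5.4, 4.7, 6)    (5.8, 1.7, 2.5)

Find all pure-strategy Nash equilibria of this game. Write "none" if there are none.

The pure Nash equilibria are (Top, X, M); (Bottom, X, B); (Bottom, Y, F).

Mark each player's best response to every combination of opponents' strategies; a profile where every player is best-responding is a pure Nash equilibrium.
Player 1 against (X, F): payoffs 0.2, 2.1 → best response Bottom.
Player 1 against (X, M): payoffs 4.5, 4 → best response Top.
Player 1 against (X, B): payoffs 0.7, 5.4 → best response Bottom.
Player 1 against (Y, F): payoffs 1.2, 2.3 → best response Bottom.
Player 1 against (Y, M): payoffs 0.2, 4.8 → best response Bottom.
Player 1 against (Y, B): payoffs 5.3, 5.8 → best response Bottom.
Player 2 against (Top, F): payoffs 5.3, 2.1 → best response X.
Player 2 against (Top, M): payoffs 4.6, 3 → best response X.
Player 2 against (Top, B): payoffs 1.5, 5.2 → best response Y.
Player 2 against (Bottom, F): payoffs 2.9, 3.3 → best response Y.
Player 2 against (Bottom, M): payoffs 0.8, 3.6 → best response Y.
Player 2 against (Bottom, B): payoffs 4.7, 1.7 → best response X.
Player 3 against (Top, X): payoffs 0.5, 5.7, 1.1 → best response M.
Player 3 against (Top, Y): payoffs 5.4, 3, 2.1 → best response F.
Player 3 against (Bottom, X): payoffs 5.6, 3.9, 6 → best response B.
Player 3 against (Bottom, Y): payoffs 3.6, 1.7, 2.5 → best response F.
Mutual best responses: (Top, X, M); (Bottom, X, B); (Bottom, Y, F).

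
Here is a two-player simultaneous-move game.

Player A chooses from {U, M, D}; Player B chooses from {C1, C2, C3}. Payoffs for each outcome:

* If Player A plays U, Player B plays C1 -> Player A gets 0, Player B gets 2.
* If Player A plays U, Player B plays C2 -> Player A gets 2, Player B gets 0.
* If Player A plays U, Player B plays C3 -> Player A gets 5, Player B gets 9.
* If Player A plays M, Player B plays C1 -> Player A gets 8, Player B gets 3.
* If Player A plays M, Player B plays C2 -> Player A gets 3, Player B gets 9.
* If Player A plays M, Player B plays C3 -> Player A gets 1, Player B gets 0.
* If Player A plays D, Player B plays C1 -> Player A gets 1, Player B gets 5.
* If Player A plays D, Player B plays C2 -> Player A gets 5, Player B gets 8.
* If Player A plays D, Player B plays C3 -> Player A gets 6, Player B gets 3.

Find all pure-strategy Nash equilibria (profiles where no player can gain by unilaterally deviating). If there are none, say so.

Player A against C1: payoffs 0, 8, 1 → best response M.
Player A against C2: payoffs 2, 3, 5 → best response D.
Player A against C3: payoffs 5, 1, 6 → best response D.
Player B against U: payoffs 2, 0, 9 → best response C3.
Player B against M: payoffs 3, 9, 0 → best response C2.
Player B against D: payoffs 5, 8, 3 → best response C2.
Mutual best responses: (D, C2).

The unique pure-strategy Nash equilibrium is (D, C2).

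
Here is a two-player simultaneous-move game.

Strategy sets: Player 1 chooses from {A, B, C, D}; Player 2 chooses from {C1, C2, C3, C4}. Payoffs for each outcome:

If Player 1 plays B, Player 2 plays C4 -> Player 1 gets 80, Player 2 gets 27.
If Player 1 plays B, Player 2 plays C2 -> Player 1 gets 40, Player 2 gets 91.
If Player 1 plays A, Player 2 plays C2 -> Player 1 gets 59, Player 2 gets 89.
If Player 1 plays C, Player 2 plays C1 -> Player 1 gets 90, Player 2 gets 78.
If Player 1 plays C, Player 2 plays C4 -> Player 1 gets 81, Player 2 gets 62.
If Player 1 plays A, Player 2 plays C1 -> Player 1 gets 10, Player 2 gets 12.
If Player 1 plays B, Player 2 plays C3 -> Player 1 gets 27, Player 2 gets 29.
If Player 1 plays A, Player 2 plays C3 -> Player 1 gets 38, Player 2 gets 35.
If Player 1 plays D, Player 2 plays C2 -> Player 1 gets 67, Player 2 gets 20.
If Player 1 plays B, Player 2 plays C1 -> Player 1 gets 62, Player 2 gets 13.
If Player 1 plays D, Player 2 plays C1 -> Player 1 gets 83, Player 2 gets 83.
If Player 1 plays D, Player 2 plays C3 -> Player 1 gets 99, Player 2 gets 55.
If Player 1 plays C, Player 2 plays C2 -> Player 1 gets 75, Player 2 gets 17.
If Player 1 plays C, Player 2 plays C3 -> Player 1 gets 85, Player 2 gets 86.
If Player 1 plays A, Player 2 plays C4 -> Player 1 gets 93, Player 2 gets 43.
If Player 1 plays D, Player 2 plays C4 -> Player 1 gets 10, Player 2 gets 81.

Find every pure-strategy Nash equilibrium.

none

Player 1 against C1: payoffs 10, 62, 90, 83 → best response C.
Player 1 against C2: payoffs 59, 40, 75, 67 → best response C.
Player 1 against C3: payoffs 38, 27, 85, 99 → best response D.
Player 1 against C4: payoffs 93, 80, 81, 10 → best response A.
Player 2 against A: payoffs 12, 89, 35, 43 → best response C2.
Player 2 against B: payoffs 13, 91, 29, 27 → best response C2.
Player 2 against C: payoffs 78, 17, 86, 62 → best response C3.
Player 2 against D: payoffs 83, 20, 55, 81 → best response C1.
No profile is a mutual best response for all players.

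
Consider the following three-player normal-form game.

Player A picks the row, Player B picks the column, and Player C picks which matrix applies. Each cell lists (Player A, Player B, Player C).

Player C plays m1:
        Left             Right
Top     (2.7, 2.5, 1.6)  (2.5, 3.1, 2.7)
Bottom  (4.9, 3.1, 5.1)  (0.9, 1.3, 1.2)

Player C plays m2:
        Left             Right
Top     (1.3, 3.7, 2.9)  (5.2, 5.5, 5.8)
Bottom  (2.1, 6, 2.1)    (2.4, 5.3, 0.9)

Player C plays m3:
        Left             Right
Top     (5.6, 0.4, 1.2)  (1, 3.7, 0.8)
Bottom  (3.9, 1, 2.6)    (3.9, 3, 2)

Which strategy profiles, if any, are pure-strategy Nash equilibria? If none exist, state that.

Pure-strategy Nash equilibria: (Top, Right, m2); (Bottom, Left, m1); (Bottom, Right, m3)

Player A against (Left, m1): payoffs 2.7, 4.9 → best response Bottom.
Player A against (Left, m2): payoffs 1.3, 2.1 → best response Bottom.
Player A against (Left, m3): payoffs 5.6, 3.9 → best response Top.
Player A against (Right, m1): payoffs 2.5, 0.9 → best response Top.
Player A against (Right, m2): payoffs 5.2, 2.4 → best response Top.
Player A against (Right, m3): payoffs 1, 3.9 → best response Bottom.
Player B against (Top, m1): payoffs 2.5, 3.1 → best response Right.
Player B against (Top, m2): payoffs 3.7, 5.5 → best response Right.
Player B against (Top, m3): payoffs 0.4, 3.7 → best response Right.
Player B against (Bottom, m1): payoffs 3.1, 1.3 → best response Left.
Player B against (Bottom, m2): payoffs 6, 5.3 → best response Left.
Player B against (Bottom, m3): payoffs 1, 3 → best response Right.
Player C against (Top, Left): payoffs 1.6, 2.9, 1.2 → best response m2.
Player C against (Top, Right): payoffs 2.7, 5.8, 0.8 → best response m2.
Player C against (Bottom, Left): payoffs 5.1, 2.1, 2.6 → best response m1.
Player C against (Bottom, Right): payoffs 1.2, 0.9, 2 → best response m3.
Mutual best responses: (Top, Right, m2); (Bottom, Left, m1); (Bottom, Right, m3).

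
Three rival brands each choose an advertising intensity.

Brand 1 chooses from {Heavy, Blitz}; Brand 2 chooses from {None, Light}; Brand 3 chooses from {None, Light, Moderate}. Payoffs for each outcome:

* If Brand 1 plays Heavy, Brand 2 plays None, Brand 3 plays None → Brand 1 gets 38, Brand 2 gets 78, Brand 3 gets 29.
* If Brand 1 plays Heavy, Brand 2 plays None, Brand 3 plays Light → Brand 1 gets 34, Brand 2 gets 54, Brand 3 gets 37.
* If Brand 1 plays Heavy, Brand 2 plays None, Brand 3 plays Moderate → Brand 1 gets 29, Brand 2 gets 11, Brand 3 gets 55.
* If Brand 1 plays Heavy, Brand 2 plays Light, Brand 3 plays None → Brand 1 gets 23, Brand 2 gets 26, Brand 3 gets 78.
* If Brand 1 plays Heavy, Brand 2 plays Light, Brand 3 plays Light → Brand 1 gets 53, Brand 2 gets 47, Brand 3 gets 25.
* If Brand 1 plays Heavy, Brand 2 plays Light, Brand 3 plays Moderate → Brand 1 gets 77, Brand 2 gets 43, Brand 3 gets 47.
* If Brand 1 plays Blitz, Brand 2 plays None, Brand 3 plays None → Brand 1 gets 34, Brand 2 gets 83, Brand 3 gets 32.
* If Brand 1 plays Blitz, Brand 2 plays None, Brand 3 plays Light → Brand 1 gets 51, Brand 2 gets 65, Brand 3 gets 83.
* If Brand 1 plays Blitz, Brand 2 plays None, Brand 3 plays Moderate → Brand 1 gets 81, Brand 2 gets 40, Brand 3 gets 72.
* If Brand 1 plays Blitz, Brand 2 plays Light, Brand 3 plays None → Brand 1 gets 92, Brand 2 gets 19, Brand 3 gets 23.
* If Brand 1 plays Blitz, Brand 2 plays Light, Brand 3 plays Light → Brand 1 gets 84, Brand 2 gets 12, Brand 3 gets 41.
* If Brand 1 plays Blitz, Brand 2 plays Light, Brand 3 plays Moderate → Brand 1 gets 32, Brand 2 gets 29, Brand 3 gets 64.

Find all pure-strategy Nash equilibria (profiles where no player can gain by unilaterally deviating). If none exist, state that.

(Heavy, None, None): Brand 3 can switch to Light (29 → 37). Not NE.
(Heavy, None, Light): Brand 1 can switch to Blitz (34 → 51). Not NE.
(Heavy, None, Moderate): Brand 1 can switch to Blitz (29 → 81). Not NE.
(Heavy, Light, None): Brand 1 can switch to Blitz (23 → 92). Not NE.
(Heavy, Light, Light): Brand 1 can switch to Blitz (53 → 84). Not NE.
(Heavy, Light, Moderate): Brand 3 can switch to None (47 → 78). Not NE.
(Blitz, None, None): Brand 1 can switch to Heavy (34 → 38). Not NE.
(Blitz, None, Light): Brand 1 gets 51, best alternative 34; Brand 2 gets 65, best alternative 12; Brand 3 gets 83, best alternative 72. No profitable deviation — NE.
(Blitz, None, Moderate): Brand 3 can switch to Light (72 → 83). Not NE.
(The remaining 3 profiles each have a profitable deviation by the same check.)

(Blitz, None, Light)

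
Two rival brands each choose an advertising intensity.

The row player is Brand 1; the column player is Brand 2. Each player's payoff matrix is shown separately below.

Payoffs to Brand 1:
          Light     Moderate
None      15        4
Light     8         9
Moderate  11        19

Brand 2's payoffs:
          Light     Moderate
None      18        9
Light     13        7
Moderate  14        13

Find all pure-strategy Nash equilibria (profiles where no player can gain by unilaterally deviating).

(None, Light): Brand 1 gets 15, best alternative 11; Brand 2 gets 18, best alternative 9. No profitable deviation — NE.
(None, Moderate): Brand 1 can switch to Light (4 → 9). Not NE.
(Light, Light): Brand 1 can switch to None (8 → 15). Not NE.
(Light, Moderate): Brand 1 can switch to Moderate (9 → 19). Not NE.
(Moderate, Light): Brand 1 can switch to None (11 → 15). Not NE.
(Moderate, Moderate): Brand 2 can switch to Light (13 → 14). Not NE.

(None, Light)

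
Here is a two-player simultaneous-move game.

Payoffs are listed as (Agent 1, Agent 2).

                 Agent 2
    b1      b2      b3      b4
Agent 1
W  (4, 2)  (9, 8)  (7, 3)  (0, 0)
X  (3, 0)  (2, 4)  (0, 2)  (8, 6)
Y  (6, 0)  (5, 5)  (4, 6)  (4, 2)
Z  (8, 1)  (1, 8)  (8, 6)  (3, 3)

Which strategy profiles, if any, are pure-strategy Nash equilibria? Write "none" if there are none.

(W, b1): Agent 1 can switch to Y (4 → 6). Not NE.
(W, b2): Agent 1 gets 9, best alternative 5; Agent 2 gets 8, best alternative 3. No profitable deviation — NE.
(W, b3): Agent 1 can switch to Z (7 → 8). Not NE.
(W, b4): Agent 1 can switch to X (0 → 8). Not NE.
(X, b1): Agent 1 can switch to W (3 → 4). Not NE.
(X, b2): Agent 1 can switch to W (2 → 9). Not NE.
(X, b3): Agent 1 can switch to W (0 → 7). Not NE.
(X, b4): Agent 1 gets 8, best alternative 4; Agent 2 gets 6, best alternative 4. No profitable deviation — NE.
(Y, b1): Agent 1 can switch to Z (6 → 8). Not NE.
(Y, b2): Agent 1 can switch to W (5 → 9). Not NE.
(Y, b3): Agent 1 can switch to W (4 → 7). Not NE.
(Y, b4): Agent 1 can switch to X (4 → 8). Not NE.
(The remaining 4 profiles each have a profitable deviation by the same check.)

(W, b2), (X, b4)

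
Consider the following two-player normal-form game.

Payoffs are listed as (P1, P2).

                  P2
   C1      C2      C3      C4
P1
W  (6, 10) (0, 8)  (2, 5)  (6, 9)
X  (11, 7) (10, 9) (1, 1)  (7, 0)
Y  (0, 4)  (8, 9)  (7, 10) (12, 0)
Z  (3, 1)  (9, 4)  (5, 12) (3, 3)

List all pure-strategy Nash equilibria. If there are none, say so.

The pure Nash equilibria are (X, C2); (Y, C3).

Mark each player's best response to every combination of opponents' strategies; a profile where every player is best-responding is a pure Nash equilibrium.
P1 against C1: payoffs 6, 11, 0, 3 → best response X.
P1 against C2: payoffs 0, 10, 8, 9 → best response X.
P1 against C3: payoffs 2, 1, 7, 5 → best response Y.
P1 against C4: payoffs 6, 7, 12, 3 → best response Y.
P2 against W: payoffs 10, 8, 5, 9 → best response C1.
P2 against X: payoffs 7, 9, 1, 0 → best response C2.
P2 against Y: payoffs 4, 9, 10, 0 → best response C3.
P2 against Z: payoffs 1, 4, 12, 3 → best response C3.
Mutual best responses: (X, C2); (Y, C3).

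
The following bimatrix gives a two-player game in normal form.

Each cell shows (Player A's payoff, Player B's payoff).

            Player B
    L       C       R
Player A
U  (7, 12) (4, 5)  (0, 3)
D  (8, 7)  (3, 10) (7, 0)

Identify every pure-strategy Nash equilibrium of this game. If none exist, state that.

(U, L): Player A can switch to D (7 → 8). Not NE.
(U, C): Player B can switch to L (5 → 12). Not NE.
(U, R): Player A can switch to D (0 → 7). Not NE.
(D, L): Player B can switch to C (7 → 10). Not NE.
(D, C): Player A can switch to U (3 → 4). Not NE.
(D, R): Player B can switch to L (0 → 7). Not NE.

There is no pure-strategy Nash equilibrium.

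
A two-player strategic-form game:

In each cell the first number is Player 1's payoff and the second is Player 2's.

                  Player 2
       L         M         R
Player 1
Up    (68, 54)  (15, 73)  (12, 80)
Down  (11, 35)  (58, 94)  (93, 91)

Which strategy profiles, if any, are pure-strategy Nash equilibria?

(Up, L): Player 2 can switch to M (54 → 73). Not NE.
(Up, M): Player 1 can switch to Down (15 → 58). Not NE.
(Up, R): Player 1 can switch to Down (12 → 93). Not NE.
(Down, L): Player 1 can switch to Up (11 → 68). Not NE.
(Down, M): Player 1 gets 58, best alternative 15; Player 2 gets 94, best alternative 91. No profitable deviation — NE.
(Down, R): Player 2 can switch to M (91 → 94). Not NE.

(Down, M)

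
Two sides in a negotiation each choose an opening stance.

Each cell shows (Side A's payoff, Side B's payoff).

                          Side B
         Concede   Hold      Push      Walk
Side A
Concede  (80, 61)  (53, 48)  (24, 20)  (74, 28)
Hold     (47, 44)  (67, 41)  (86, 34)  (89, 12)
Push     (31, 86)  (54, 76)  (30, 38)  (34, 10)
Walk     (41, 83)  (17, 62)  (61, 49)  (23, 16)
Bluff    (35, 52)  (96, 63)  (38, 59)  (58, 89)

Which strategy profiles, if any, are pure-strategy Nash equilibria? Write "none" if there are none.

(Concede, Concede): Side A gets 80, best alternative 47; Side B gets 61, best alternative 48. No profitable deviation — NE.
(Concede, Hold): Side A can switch to Hold (53 → 67). Not NE.
(Concede, Push): Side A can switch to Hold (24 → 86). Not NE.
(Concede, Walk): Side A can switch to Hold (74 → 89). Not NE.
(Hold, Concede): Side A can switch to Concede (47 → 80). Not NE.
(Hold, Hold): Side A can switch to Bluff (67 → 96). Not NE.
(Hold, Push): Side B can switch to Concede (34 → 44). Not NE.
(The remaining 13 profiles each have a profitable deviation by the same check.)

(Concede, Concede)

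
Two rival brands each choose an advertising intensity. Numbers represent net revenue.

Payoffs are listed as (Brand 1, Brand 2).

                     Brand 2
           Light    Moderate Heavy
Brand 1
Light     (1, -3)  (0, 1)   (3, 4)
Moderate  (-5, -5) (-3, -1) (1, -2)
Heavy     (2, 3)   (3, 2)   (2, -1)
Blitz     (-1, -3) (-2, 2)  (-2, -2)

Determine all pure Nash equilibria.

(Light, Light): Brand 1 can switch to Heavy (1 → 2). Not NE.
(Light, Moderate): Brand 1 can switch to Heavy (0 → 3). Not NE.
(Light, Heavy): Brand 1 gets 3, best alternative 2; Brand 2 gets 4, best alternative 1. No profitable deviation — NE.
(Moderate, Light): Brand 1 can switch to Light (-5 → 1). Not NE.
(Moderate, Moderate): Brand 1 can switch to Light (-3 → 0). Not NE.
(Moderate, Heavy): Brand 1 can switch to Light (1 → 3). Not NE.
(Heavy, Light): Brand 1 gets 2, best alternative 1; Brand 2 gets 3, best alternative 2. No profitable deviation — NE.
(Heavy, Moderate): Brand 2 can switch to Light (2 → 3). Not NE.
(The remaining 4 profiles each have a profitable deviation by the same check.)

(Light, Heavy) and (Heavy, Light)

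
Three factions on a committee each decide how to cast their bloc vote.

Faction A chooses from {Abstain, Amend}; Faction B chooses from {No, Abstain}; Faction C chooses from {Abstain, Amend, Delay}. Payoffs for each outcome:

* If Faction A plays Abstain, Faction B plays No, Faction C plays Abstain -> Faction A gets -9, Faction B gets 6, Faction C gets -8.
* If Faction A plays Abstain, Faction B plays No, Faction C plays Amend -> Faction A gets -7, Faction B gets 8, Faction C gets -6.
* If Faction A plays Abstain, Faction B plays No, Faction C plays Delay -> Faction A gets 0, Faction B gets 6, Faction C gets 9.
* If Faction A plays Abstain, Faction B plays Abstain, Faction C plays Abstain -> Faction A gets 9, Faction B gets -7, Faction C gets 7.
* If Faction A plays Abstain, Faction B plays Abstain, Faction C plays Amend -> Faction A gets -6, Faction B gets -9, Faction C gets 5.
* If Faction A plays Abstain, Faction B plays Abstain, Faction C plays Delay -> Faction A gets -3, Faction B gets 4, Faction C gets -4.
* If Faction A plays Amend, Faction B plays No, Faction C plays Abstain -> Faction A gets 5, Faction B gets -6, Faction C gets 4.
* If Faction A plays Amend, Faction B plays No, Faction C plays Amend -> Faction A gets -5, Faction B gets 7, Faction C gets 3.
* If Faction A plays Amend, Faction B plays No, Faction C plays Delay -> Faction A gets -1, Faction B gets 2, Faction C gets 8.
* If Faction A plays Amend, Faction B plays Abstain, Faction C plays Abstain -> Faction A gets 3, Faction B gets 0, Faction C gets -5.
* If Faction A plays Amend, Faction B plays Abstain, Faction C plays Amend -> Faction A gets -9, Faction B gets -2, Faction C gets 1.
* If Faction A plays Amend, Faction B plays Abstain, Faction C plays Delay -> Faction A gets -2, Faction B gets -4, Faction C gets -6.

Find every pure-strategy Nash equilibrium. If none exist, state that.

(Abstain, No, Abstain): Faction A can switch to Amend (-9 → 5). Not NE.
(Abstain, No, Amend): Faction A can switch to Amend (-7 → -5). Not NE.
(Abstain, No, Delay): Faction A gets 0, best alternative -1; Faction B gets 6, best alternative 4; Faction C gets 9, best alternative -6. No profitable deviation — NE.
(Abstain, Abstain, Abstain): Faction B can switch to No (-7 → 6). Not NE.
(Abstain, Abstain, Amend): Faction B can switch to No (-9 → 8). Not NE.
(Abstain, Abstain, Delay): Faction A can switch to Amend (-3 → -2). Not NE.
(Amend, No, Abstain): Faction B can switch to Abstain (-6 → 0). Not NE.
(Amend, No, Amend): Faction C can switch to Abstain (3 → 4). Not NE.
(Amend, No, Delay): Faction A can switch to Abstain (-1 → 0). Not NE.
(Amend, Abstain, Abstain): Faction A can switch to Abstain (3 → 9). Not NE.
(Amend, Abstain, Amend): Faction A can switch to Abstain (-9 → -6). Not NE.
(Amend, Abstain, Delay): Faction B can switch to No (-4 → 2). Not NE.

Pure NE: (Abstain, No, Delay)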